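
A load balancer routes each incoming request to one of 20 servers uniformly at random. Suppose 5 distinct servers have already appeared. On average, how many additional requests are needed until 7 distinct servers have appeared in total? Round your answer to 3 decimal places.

From k distinct to k+1 distinct takes on average 20/(20-k) requests.
Sum over k = 5,...,6: E = 20/15 + 20/14 = 2.7619.

2.762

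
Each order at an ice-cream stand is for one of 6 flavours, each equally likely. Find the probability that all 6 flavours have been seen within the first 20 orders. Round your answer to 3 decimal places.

0.848

By inclusion–exclusion over which flavours are missing,
P(all seen) = Σ_{j=0}^{6} (-1)^j C(6,j)((6-j)/6)^20
= 1.0000 - 0.1565 + 0.0045 - 0.0000 + 0.0000 - 0.0000 + 0.0000
= 0.8480.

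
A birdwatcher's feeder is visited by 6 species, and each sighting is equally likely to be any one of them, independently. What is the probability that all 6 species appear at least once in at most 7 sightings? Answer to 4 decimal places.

Let A_i be the event that species i is missing after 7 sightings. By inclusion–exclusion on the A_i,
P(all seen) = Σ_{j=0}^{6} (-1)^j C(6,j)((6-j)/6)^7
= 1.00000 - 1.67449 + 0.87791 - 0.15625 + 0.00686 - 0.00002 + 0.00000
= 0.05401.

0.0540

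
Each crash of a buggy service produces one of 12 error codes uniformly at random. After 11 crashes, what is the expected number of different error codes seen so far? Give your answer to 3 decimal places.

For each error code, P(seen in 11 crashes) = 1 - (11/12)^11 = 0.6160.
By linearity of expectation, E[distinct seen] = 12·(1 - (11/12)^11) = 7.3921.

7.392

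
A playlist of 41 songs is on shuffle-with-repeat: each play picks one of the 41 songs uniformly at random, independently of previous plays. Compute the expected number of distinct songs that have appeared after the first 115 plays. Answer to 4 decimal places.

38.6037

For each song, P(seen in 115 plays) = 1 - (40/41)^115 = 0.94155.
By linearity of expectation, E[distinct seen] = 41·(1 - (40/41)^115) = 38.60371.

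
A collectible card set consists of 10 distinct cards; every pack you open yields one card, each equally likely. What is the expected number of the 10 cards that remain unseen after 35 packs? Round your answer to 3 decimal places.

For each card, P(unseen after 35) = (9/10)^35 = 0.0250.
By linearity of expectation, E[unseen] = 10·(9/10)^35 = 0.2503.

0.250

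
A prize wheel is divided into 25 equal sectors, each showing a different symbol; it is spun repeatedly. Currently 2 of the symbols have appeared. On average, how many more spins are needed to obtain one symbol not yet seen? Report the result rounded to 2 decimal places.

Each spin yields a new symbol with probability (25-2)/25 = 23/25, so the wait is geometric with mean 25/23.
E = 25/23 = 1.087.

1.09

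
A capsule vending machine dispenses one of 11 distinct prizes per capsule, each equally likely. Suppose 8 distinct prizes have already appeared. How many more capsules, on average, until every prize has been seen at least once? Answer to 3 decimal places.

20.167

With k distinct prizes already seen, the next new one takes an expected 11/(11-k) capsules.
Sum over k = 8,...,10: E = 11/3 + 11/2 + 11/1 = 20.1667.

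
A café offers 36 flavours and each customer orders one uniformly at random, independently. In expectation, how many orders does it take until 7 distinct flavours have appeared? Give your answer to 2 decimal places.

7.66

Going from k to k+1 distinct takes a geometric number of orders with mean 36/(36-k).
Sum over k = 0,...,6: E = 36/36 + 36/35 + 36/34 + ... + 36/31 + 36/30 = 7.665.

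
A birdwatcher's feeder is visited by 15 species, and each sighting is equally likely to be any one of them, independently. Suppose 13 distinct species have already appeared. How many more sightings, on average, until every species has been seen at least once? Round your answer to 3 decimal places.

22.500

With k distinct species already seen, the next new one takes an expected 15/(15-k) sightings.
Sum over k = 13,...,14: E = 15/2 + 15/1 = 22.5000.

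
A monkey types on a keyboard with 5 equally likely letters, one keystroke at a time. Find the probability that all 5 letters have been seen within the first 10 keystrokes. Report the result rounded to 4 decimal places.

By inclusion–exclusion over which letters are missing,
P(all seen) = Σ_{j=0}^{5} (-1)^j C(5,j)((5-j)/5)^10
= 1.00000 - 0.53687 + 0.06047 - 0.00105 + 0.00000 - 0.00000
= 0.52255.

0.5225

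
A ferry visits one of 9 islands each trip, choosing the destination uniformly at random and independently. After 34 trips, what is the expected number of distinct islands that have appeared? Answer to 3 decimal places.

For each island, P(seen in 34 trips) = 1 - (8/9)^34 = 0.9818.
By linearity of expectation, E[distinct seen] = 9·(1 - (8/9)^34) = 8.8359.

8.836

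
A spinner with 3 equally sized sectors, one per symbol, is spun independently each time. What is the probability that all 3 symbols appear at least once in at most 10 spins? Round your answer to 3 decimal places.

By inclusion–exclusion over which symbols are missing,
P(all seen) = Σ_{j=0}^{3} (-1)^j C(3,j)((3-j)/3)^10
= 1.0000 - 0.0520 + 0.0001 - 0.0000
= 0.9480.

0.948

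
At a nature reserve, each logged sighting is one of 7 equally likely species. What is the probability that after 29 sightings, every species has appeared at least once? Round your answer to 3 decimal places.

Let A_i be the event that species i is missing after 29 sightings. By inclusion–exclusion on the A_i,
P(all seen) = Σ_{j=0}^{7} (-1)^j C(7,j)((7-j)/7)^29
= 1.0000 - 0.0801 + 0.0012 - 0.0000 + 0.0000 - 0.0000 + 0.0000 - 0.0000
= 0.9211.

0.921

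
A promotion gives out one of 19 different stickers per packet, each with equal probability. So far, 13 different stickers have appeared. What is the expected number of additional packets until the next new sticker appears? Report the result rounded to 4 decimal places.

3.1667

Each packet yields a new sticker with probability (19-13)/19 = 6/19, so the wait is geometric with mean 19/6.
E = 19/6 = 3.16667.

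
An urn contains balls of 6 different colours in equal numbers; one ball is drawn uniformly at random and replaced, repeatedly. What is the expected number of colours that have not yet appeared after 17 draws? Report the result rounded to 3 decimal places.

0.270

For each colour, P(unseen after 17) = (5/6)^17 = 0.0451.
By linearity of expectation, E[unseen] = 6·(5/6)^17 = 0.2704.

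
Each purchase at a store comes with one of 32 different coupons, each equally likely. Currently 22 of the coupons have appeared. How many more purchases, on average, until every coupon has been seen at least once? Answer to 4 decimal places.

The wait to go from k to k+1 distinct coupons is geometric with mean 32/(32-k).
Sum over k = 22,...,31: E = 32/10 + 32/9 + 32/8 + ... + 32/2 + 32/1 = 93.72698.

93.7270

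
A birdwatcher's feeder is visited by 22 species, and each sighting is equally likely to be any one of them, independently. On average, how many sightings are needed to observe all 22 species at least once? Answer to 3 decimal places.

The wait to go from k to k+1 distinct species is geometric with mean 22/(22-k).
E[T] = 22/22 + 22/21 + 22/20 + ... + 22/2 + 22/1 = 22·H_{22}.
H_{22} = 3.6908, so E[T] = 81.1979.

81.198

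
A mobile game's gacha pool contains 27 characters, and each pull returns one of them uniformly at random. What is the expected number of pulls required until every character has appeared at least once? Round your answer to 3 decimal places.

105.069

After k distinct characters have appeared, the next pull gives a new one with probability (27-k)/27, so the expected wait for the (k+1)-th is 27/(27-k).
E[T] = 27/27 + 27/26 + 27/25 + ... + 27/2 + 27/1 = 27·H_{27}.
H_{27} = 3.8915, so E[T] = 105.0693.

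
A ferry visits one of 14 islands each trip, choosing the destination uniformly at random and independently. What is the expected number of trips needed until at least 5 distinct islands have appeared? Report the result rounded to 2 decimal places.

Going from k to k+1 distinct takes a geometric number of trips with mean 14/(14-k).
Sum over k = 0,...,4: E = 14/14 + 14/13 + 14/12 + 14/11 + 14/10 = 5.916.

5.92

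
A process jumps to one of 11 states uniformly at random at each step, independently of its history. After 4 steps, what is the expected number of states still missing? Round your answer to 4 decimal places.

For each state, P(unseen after 4) = (10/11)^4 = 0.68301.
By linearity of expectation, E[unseen] = 11·(10/11)^4 = 7.51315.

7.5131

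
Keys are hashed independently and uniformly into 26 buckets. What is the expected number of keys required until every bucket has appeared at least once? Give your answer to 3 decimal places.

The wait to go from k to k+1 distinct buckets is geometric with mean 26/(26-k).
E[T] = 26/26 + 26/25 + 26/24 + ... + 26/2 + 26/1 = 26·H_{26}.
H_{26} = 3.8544, so E[T] = 100.2149.

100.215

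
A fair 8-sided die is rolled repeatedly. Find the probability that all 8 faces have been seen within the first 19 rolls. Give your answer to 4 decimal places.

Let A_i be the event that face i is missing after 19 rolls. By inclusion–exclusion on the A_i,
P(all seen) = Σ_{j=0}^{8} (-1)^j C(8,j)((8-j)/8)^19
= 1.00000 - 0.63277 + 0.11839 - 0.00741 + 0.00013 - 0.00000 + 0.00000 - 0.00000 + 0.00000
= 0.47835.

0.4783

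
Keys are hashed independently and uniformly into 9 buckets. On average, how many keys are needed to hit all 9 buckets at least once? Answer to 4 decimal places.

The wait to go from k to k+1 distinct buckets is geometric with mean 9/(9-k).
E[T] = 9/9 + 9/8 + 9/7 + ... + 9/2 + 9/1 = 9·H_{9}.
H_{9} = 2.82897, so E[T] = 25.46071.

25.4607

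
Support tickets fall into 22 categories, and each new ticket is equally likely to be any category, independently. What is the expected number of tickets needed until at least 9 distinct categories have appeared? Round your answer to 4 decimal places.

With k distinct categories already seen, the next new one arrives after an expected 22/(22-k) tickets.
Sum over k = 0,...,8: E = 22/22 + 22/21 + 22/20 + ... + 22/15 + 22/14 = 11.23495.

11.2349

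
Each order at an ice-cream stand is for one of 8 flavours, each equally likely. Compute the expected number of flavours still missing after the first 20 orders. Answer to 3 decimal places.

For each flavour, P(unseen after 20) = (7/8)^20 = 0.0692.
By linearity of expectation, E[unseen] = 8·(7/8)^20 = 0.5537.

0.554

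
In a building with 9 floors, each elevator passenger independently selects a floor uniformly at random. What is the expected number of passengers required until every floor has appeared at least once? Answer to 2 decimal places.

Split into phases: going from k distinct to k+1 distinct takes on average 9/(9-k) passengers.
E[T] = 9/9 + 9/8 + 9/7 + ... + 9/2 + 9/1 = 9·H_{9}.
H_{9} = 2.829, so E[T] = 25.461.

25.46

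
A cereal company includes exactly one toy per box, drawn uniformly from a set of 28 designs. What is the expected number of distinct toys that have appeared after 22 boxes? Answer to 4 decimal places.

15.4199

For each toy, P(seen in 22 boxes) = 1 - (27/28)^22 = 0.55071.
By linearity of expectation, E[distinct seen] = 28·(1 - (27/28)^22) = 15.41990.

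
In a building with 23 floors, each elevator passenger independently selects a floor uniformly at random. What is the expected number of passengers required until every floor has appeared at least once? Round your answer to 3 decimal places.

The wait to go from k to k+1 distinct floors is geometric with mean 23/(23-k).
E[T] = 23/23 + 23/22 + 23/21 + ... + 23/2 + 23/1 = 23·H_{23}.
H_{23} = 3.7343, so E[T] = 85.8887.

85.889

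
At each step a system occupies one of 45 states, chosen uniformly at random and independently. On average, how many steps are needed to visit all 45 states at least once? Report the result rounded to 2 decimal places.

The wait to go from k to k+1 distinct states is geometric with mean 45/(45-k).
E[T] = 45/45 + 45/44 + 45/43 + ... + 45/2 + 45/1 = 45·H_{45}.
H_{45} = 4.395, so E[T] = 197.773.

197.77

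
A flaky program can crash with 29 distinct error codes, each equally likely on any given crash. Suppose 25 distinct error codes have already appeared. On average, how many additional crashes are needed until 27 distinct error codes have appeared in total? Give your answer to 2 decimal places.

16.92

With k distinct error codes already seen, the next new one takes an expected 29/(29-k) crashes.
Sum over k = 25,...,26: E = 29/4 + 29/3 = 16.917.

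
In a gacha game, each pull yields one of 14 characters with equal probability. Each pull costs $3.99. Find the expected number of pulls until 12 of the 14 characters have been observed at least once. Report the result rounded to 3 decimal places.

With k distinct characters already seen, the next new one arrives after an expected 14/(14-k) pulls.
Sum over k = 0,...,11: E = 14/14 + 14/13 + 14/12 + ... + 14/4 + 14/3 = 24.5219.

24.522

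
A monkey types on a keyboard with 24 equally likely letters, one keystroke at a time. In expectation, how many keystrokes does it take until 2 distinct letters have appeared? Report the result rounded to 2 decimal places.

With k distinct letters already seen, the next new one arrives after an expected 24/(24-k) keystrokes.
Sum over k = 0,...,1: E = 24/24 + 24/23 = 2.043.

2.04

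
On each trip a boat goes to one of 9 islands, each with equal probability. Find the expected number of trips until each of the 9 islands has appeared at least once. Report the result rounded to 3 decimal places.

25.461

Split into phases: going from k distinct to k+1 distinct takes on average 9/(9-k) trips.
E[T] = 9/9 + 9/8 + 9/7 + ... + 9/2 + 9/1 = 9·H_{9}.
H_{9} = 2.8290, so E[T] = 25.4607.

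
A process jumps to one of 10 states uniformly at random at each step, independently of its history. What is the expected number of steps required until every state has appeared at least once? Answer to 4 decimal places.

Split into phases: going from k distinct to k+1 distinct takes on average 10/(10-k) steps.
E[T] = 10/10 + 10/9 + 10/8 + ... + 10/2 + 10/1 = 10·H_{10}.
H_{10} = 2.92897, so E[T] = 29.28968.

29.2897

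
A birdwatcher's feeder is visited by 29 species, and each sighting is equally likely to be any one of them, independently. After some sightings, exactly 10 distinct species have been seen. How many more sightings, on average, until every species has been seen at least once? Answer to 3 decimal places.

102.884

The wait to go from k to k+1 distinct species is geometric with mean 29/(29-k).
Sum over k = 10,...,28: E = 29/19 + 29/18 + 29/17 + ... + 29/2 + 29/1 = 102.8845.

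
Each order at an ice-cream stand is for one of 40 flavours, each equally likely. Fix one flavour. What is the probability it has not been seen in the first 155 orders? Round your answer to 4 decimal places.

0.0198

On each order the fixed flavour fails to appear with probability 39/40.
P(still missing after 155) = (39/40)^155 = 0.01976.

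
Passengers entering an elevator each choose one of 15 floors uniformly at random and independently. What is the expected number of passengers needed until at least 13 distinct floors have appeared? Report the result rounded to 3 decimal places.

27.273

With k distinct floors already seen, the next new one arrives after an expected 15/(15-k) passengers.
Sum over k = 0,...,12: E = 15/15 + 15/14 + 15/13 + ... + 15/4 + 15/3 = 27.2734.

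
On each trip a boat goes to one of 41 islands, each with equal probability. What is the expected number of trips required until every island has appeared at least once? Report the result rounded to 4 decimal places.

The wait to go from k to k+1 distinct islands is geometric with mean 41/(41-k).
E[T] = 41/41 + 41/40 + 41/39 + ... + 41/2 + 41/1 = 41·H_{41}.
H_{41} = 4.30293, so E[T] = 176.42026.

176.4203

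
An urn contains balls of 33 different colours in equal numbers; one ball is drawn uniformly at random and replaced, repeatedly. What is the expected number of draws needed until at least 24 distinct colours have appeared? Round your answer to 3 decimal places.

41.574

With k distinct colours already seen, the next new one arrives after an expected 33/(33-k) draws.
Sum over k = 0,...,23: E = 33/33 + 33/32 + 33/31 + ... + 33/11 + 33/10 = 41.5744.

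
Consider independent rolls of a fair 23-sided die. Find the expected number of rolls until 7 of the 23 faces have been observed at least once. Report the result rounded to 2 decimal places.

With k distinct faces already seen, the next new one arrives after an expected 23/(23-k) rolls.
Sum over k = 0,...,6: E = 23/23 + 23/22 + 23/21 + ... + 23/18 + 23/17 = 8.132.

8.13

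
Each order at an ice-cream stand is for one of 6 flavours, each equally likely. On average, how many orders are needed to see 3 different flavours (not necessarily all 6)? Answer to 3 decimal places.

3.700

Going from k to k+1 distinct takes a geometric number of orders with mean 6/(6-k).
Sum over k = 0,...,2: E = 6/6 + 6/5 + 6/4 = 3.7000.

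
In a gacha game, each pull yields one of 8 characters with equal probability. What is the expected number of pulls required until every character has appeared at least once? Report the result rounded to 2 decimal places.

The wait to go from k to k+1 distinct characters is geometric with mean 8/(8-k).
E[T] = 8/8 + 8/7 + 8/6 + ... + 8/2 + 8/1 = 8·H_{8}.
H_{8} = 2.718, so E[T] = 21.743.

21.74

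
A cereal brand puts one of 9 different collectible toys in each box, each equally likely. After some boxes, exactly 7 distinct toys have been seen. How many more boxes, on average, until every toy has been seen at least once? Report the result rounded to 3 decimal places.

13.500

The wait to go from k to k+1 distinct toys is geometric with mean 9/(9-k).
Sum over k = 7,...,8: E = 9/2 + 9/1 = 13.5000.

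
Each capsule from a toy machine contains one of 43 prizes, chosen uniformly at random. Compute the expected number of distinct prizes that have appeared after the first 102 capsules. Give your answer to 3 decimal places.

For each prize, P(seen in 102 capsules) = 1 - (42/43)^102 = 0.9093.
By linearity of expectation, E[distinct seen] = 43·(1 - (42/43)^102) = 39.0996.

39.100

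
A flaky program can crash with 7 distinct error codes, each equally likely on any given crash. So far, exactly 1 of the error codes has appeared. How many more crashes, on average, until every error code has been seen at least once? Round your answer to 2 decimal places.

17.15

With k distinct error codes already seen, the next new one takes an expected 7/(7-k) crashes.
Sum over k = 1,...,6: E = 7/6 + 7/5 + 7/4 + 7/3 + 7/2 + 7/1 = 17.150.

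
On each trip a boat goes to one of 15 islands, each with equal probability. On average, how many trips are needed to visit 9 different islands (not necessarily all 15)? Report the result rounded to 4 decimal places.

13.0234

With k distinct islands already seen, the next new one arrives after an expected 15/(15-k) trips.
Sum over k = 0,...,8: E = 15/15 + 15/14 + 15/13 + ... + 15/8 + 15/7 = 13.02343.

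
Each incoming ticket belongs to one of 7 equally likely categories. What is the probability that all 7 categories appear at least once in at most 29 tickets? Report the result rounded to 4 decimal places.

By inclusion–exclusion over which categories are missing,
P(all seen) = Σ_{j=0}^{7} (-1)^j C(7,j)((7-j)/7)^29
= 1.00000 - 0.08010 + 0.00121 - 0.00000 + 0.00000 - 0.00000 + 0.00000 - 0.00000
= 0.92111.

0.9211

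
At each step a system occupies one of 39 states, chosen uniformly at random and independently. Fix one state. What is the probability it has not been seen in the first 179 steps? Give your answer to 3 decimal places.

Each step misses the fixed state with probability (39-1)/39 = 38/39, independently.
P(still missing after 179) = (38/39)^179 = 0.0096.

0.010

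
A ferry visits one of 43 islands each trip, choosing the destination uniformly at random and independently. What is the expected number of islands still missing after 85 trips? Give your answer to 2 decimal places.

For each island, P(unseen after 85) = (42/43)^85 = 0.135.
By linearity of expectation, E[unseen] = 43·(42/43)^85 = 5.819.

5.82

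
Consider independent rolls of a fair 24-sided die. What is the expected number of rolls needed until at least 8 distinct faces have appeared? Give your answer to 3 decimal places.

9.486

Going from k to k+1 distinct takes a geometric number of rolls with mean 24/(24-k).
Sum over k = 0,...,7: E = 24/24 + 24/23 + 24/22 + ... + 24/18 + 24/17 = 9.4855.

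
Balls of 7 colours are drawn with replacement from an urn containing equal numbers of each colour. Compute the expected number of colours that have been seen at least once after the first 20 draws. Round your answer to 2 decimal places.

For each colour, P(seen in 20 draws) = 1 - (6/7)^20 = 0.954.
By linearity of expectation, E[distinct seen] = 7·(1 - (6/7)^20) = 6.679.

6.68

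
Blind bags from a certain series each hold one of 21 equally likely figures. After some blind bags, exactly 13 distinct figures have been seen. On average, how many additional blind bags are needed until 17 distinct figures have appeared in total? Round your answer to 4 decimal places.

13.3250

The wait to go from k to k+1 distinct figures is geometric with mean 21/(21-k).
Sum over k = 13,...,16: E = 21/8 + 21/7 + 21/6 + 21/5 = 13.32500.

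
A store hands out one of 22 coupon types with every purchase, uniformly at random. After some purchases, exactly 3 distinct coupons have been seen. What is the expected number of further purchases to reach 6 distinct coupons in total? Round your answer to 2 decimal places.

3.67

With k distinct coupons already seen, the next new one takes an expected 22/(22-k) purchases.
Sum over k = 3,...,5: E = 22/19 + 22/18 + 22/17 = 3.674.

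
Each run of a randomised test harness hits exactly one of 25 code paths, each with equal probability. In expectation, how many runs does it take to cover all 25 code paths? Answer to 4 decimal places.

95.3990

Split into phases: going from k distinct to k+1 distinct takes on average 25/(25-k) runs.
E[T] = 25/25 + 25/24 + 25/23 + ... + 25/2 + 25/1 = 25·H_{25}.
H_{25} = 3.81596, so E[T] = 95.39895.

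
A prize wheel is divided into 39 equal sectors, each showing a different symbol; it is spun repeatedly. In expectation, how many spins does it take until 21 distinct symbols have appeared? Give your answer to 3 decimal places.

29.579

Going from k to k+1 distinct takes a geometric number of spins with mean 39/(39-k).
Sum over k = 0,...,20: E = 39/39 + 39/38 + 39/37 + ... + 39/20 + 39/19 = 29.5790.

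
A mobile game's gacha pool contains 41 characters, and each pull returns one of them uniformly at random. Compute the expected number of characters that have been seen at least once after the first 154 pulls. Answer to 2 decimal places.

For each character, P(seen in 154 pulls) = 1 - (40/41)^154 = 0.978.
By linearity of expectation, E[distinct seen] = 41·(1 - (40/41)^154) = 40.085.

40.09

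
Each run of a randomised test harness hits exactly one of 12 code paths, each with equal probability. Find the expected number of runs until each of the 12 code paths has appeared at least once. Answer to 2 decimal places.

After k distinct code paths have appeared, the next run gives a new one with probability (12-k)/12, so the expected wait for the (k+1)-th is 12/(12-k).
E[T] = 12/12 + 12/11 + 12/10 + ... + 12/2 + 12/1 = 12·H_{12}.
H_{12} = 3.103, so E[T] = 37.239.

37.24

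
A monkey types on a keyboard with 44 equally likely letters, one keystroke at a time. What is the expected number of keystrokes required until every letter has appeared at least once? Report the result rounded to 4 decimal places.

After k distinct letters have appeared, the next keystroke gives a new one with probability (44-k)/44, so the expected wait for the (k+1)-th is 44/(44-k).
E[T] = 44/44 + 44/43 + 44/42 + ... + 44/2 + 44/1 = 44·H_{44}.
H_{44} = 4.37273, so E[T] = 192.39994.

192.3999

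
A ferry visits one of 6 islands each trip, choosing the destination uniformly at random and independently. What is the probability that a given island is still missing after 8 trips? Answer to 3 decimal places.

0.233

Each trip misses the fixed island with probability (6-1)/6 = 5/6, independently.
P(still missing after 8) = (5/6)^8 = 0.2326.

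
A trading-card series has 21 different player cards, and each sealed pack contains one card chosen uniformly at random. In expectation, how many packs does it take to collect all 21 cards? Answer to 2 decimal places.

After k distinct cards have appeared, the next pack gives a new one with probability (21-k)/21, so the expected wait for the (k+1)-th is 21/(21-k).
E[T] = 21/21 + 21/20 + 21/19 + ... + 21/2 + 21/1 = 21·H_{21}.
H_{21} = 3.645, so E[T] = 76.553.

76.55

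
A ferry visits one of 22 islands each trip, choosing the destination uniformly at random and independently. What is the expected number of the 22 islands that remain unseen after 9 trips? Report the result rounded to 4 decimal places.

For each island, P(unseen after 9) = (21/22)^9 = 0.65791.
By linearity of expectation, E[unseen] = 22·(21/22)^9 = 14.47412.

14.4741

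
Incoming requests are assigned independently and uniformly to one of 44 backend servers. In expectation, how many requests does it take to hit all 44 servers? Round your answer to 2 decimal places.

192.40

Split into phases: going from k distinct to k+1 distinct takes on average 44/(44-k) requests.
E[T] = 44/44 + 44/43 + 44/42 + ... + 44/2 + 44/1 = 44·H_{44}.
H_{44} = 4.373, so E[T] = 192.400.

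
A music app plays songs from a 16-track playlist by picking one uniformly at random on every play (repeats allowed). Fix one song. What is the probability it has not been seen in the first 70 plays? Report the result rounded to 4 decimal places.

Each play misses the fixed song with probability (16-1)/16 = 15/16, independently.
P(still missing after 70) = (15/16)^70 = 0.01091.

0.0109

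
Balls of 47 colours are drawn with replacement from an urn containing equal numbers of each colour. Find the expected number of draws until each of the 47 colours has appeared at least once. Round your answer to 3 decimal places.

208.584

After k distinct colours have appeared, the next draw gives a new one with probability (47-k)/47, so the expected wait for the (k+1)-th is 47/(47-k).
E[T] = 47/47 + 47/46 + 47/45 + ... + 47/2 + 47/1 = 47·H_{47}.
H_{47} = 4.4380, so E[T] = 208.5843.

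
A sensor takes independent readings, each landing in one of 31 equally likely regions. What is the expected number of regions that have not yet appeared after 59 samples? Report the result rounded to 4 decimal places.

4.4789

For each region, P(unseen after 59) = (30/31)^59 = 0.14448.
By linearity of expectation, E[unseen] = 31·(30/31)^59 = 4.47895.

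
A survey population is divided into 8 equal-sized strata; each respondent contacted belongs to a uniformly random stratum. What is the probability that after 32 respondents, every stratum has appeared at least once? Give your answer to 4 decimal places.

By inclusion–exclusion over which strata are missing,
P(all seen) = Σ_{j=0}^{8} (-1)^j C(8,j)((8-j)/8)^32
= 1.00000 - 0.11152 + 0.00281 - 0.00002 + 0.00000 - 0.00000 + 0.00000 - 0.00000 + 0.00000
= 0.89128.

0.8913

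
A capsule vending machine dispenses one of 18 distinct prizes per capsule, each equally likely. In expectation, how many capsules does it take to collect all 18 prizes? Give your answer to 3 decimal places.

62.912

The wait to go from k to k+1 distinct prizes is geometric with mean 18/(18-k).
E[T] = 18/18 + 18/17 + 18/16 + ... + 18/2 + 18/1 = 18·H_{18}.
H_{18} = 3.4951, so E[T] = 62.9119.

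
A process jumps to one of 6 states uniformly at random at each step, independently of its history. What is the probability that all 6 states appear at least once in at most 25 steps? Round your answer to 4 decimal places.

0.9377

Let A_i be the event that state i is missing after 25 steps. By inclusion–exclusion on the A_i,
P(all seen) = Σ_{j=0}^{6} (-1)^j C(6,j)((6-j)/6)^25
= 1.00000 - 0.06290 + 0.00059 - 0.00000 + 0.00000 - 0.00000 + 0.00000
= 0.93770.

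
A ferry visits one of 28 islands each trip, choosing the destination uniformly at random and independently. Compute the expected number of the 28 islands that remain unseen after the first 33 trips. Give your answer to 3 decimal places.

For each island, P(unseen after 33) = (27/28)^33 = 0.3012.
By linearity of expectation, E[unseen] = 28·(27/28)^33 = 8.4323.

8.432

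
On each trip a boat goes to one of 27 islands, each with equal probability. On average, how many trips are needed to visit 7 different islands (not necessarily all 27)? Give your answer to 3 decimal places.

Going from k to k+1 distinct takes a geometric number of trips with mean 27/(27-k).
Sum over k = 0,...,6: E = 27/27 + 27/26 + 27/25 + ... + 27/22 + 27/21 = 7.9304.

7.930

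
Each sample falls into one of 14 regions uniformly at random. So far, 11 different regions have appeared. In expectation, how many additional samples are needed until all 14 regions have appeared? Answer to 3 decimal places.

From k distinct to k+1 distinct takes on average 14/(14-k) samples.
Sum over k = 11,...,13: E = 14/3 + 14/2 + 14/1 = 25.6667.

25.667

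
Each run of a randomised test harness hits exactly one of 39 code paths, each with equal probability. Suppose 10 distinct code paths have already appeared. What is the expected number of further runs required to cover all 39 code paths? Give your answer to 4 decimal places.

154.5045

The wait to go from k to k+1 distinct code paths is geometric with mean 39/(39-k).
Sum over k = 10,...,38: E = 39/29 + 39/28 + 39/27 + ... + 39/2 + 39/1 = 154.50450.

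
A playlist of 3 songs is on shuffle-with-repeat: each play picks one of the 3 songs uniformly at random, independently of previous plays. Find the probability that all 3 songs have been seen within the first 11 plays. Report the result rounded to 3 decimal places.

By inclusion–exclusion over which songs are missing,
P(all seen) = Σ_{j=0}^{3} (-1)^j C(3,j)((3-j)/3)^11
= 1.0000 - 0.0347 + 0.0000 - 0.0000
= 0.9653.

0.965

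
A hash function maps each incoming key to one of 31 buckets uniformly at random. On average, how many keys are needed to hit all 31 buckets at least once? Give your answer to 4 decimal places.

124.8446

After k distinct buckets have appeared, the next key gives a new one with probability (31-k)/31, so the expected wait for the (k+1)-th is 31/(31-k).
E[T] = 31/31 + 31/30 + 31/29 + ... + 31/2 + 31/1 = 31·H_{31}.
H_{31} = 4.02725, so E[T] = 124.84460.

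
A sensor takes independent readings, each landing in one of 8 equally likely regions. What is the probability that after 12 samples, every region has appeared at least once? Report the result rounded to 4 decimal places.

Let A_i be the event that region i is missing after 12 samples. By inclusion–exclusion on the A_i,
P(all seen) = Σ_{j=0}^{8} (-1)^j C(8,j)((8-j)/8)^12
= 1.00000 - 1.61134 + 0.88694 - 0.19895 + 0.01709 - 0.00043 + 0.00000 - 0.00000 + 0.00000
= 0.09331.

0.0933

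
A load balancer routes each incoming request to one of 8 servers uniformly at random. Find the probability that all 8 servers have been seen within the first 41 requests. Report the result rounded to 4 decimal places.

Let A_i be the event that server i is missing after 41 requests. By inclusion–exclusion on the A_i,
P(all seen) = Σ_{j=0}^{8} (-1)^j C(8,j)((8-j)/8)^41
= 1.00000 - 0.03353 + 0.00021 - 0.00000 + 0.00000 - 0.00000 + 0.00000 - 0.00000 + 0.00000
= 0.96668.

0.9667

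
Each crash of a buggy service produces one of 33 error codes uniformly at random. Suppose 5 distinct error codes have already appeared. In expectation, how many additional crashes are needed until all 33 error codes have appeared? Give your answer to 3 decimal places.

From k distinct to k+1 distinct takes on average 33/(33-k) crashes.
Sum over k = 5,...,32: E = 33/28 + 33/27 + 33/26 + ... + 33/2 + 33/1 = 129.5966.

129.597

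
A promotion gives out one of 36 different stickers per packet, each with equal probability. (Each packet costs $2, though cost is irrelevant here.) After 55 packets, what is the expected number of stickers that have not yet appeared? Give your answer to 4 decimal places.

For each sticker, P(unseen after 55) = (35/36)^55 = 0.21238.
By linearity of expectation, E[unseen] = 36·(35/36)^55 = 7.64553.

7.6455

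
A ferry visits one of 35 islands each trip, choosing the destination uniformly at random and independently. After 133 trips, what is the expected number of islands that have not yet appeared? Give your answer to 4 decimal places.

0.7408

For each island, P(unseen after 133) = (34/35)^133 = 0.02117.
By linearity of expectation, E[unseen] = 35·(34/35)^133 = 0.74082.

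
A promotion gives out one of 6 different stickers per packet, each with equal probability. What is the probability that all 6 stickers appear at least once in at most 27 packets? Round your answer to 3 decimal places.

0.957

By inclusion–exclusion over which stickers are missing,
P(all seen) = Σ_{j=0}^{6} (-1)^j C(6,j)((6-j)/6)^27
= 1.0000 - 0.0437 + 0.0003 - 0.0000 + 0.0000 - 0.0000 + 0.0000
= 0.9566.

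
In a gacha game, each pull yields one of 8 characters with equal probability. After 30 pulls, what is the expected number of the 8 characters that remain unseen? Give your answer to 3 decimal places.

For each character, P(unseen after 30) = (7/8)^30 = 0.0182.
By linearity of expectation, E[unseen] = 8·(7/8)^30 = 0.1457.

0.146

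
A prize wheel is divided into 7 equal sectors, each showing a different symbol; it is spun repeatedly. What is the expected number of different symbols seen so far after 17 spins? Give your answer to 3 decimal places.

For each symbol, P(seen in 17 spins) = 1 - (6/7)^17 = 0.9272.
By linearity of expectation, E[distinct seen] = 7·(1 - (6/7)^17) = 6.4907.

6.491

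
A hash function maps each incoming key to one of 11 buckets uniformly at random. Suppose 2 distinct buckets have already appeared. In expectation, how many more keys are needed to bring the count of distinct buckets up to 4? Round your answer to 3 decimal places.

2.597

The wait to go from k to k+1 distinct buckets is geometric with mean 11/(11-k).
Sum over k = 2,...,3: E = 11/9 + 11/8 = 2.5972.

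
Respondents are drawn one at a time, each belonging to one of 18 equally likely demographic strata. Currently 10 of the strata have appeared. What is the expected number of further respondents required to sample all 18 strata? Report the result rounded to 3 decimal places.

48.921

From k distinct to k+1 distinct takes on average 18/(18-k) respondents.
Sum over k = 10,...,17: E = 18/8 + 18/7 + 18/6 + ... + 18/2 + 18/1 = 48.9214.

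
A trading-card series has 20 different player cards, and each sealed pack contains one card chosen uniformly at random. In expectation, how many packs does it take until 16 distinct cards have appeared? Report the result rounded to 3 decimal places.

Going from k to k+1 distinct takes a geometric number of packs with mean 20/(20-k).
Sum over k = 0,...,15: E = 20/20 + 20/19 + 20/18 + ... + 20/6 + 20/5 = 30.2881.

30.288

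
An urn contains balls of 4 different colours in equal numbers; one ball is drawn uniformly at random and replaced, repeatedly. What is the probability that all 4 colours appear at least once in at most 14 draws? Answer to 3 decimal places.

0.929

Let A_i be the event that colour i is missing after 14 draws. By inclusion–exclusion on the A_i,
P(all seen) = Σ_{j=0}^{4} (-1)^j C(4,j)((4-j)/4)^14
= 1.0000 - 0.0713 + 0.0004 - 0.0000 + 0.0000
= 0.9291.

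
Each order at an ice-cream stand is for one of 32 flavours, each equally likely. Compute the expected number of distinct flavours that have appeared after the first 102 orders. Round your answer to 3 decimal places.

For each flavour, P(seen in 102 orders) = 1 - (31/32)^102 = 0.9608.
By linearity of expectation, E[distinct seen] = 32·(1 - (31/32)^102) = 30.7447.

30.745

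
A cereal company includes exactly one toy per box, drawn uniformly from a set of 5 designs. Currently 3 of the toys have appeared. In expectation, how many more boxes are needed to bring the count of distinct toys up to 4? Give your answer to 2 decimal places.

With k distinct toys already seen, the next new one takes an expected 5/(5-k) boxes.
Only the k = 3 term is needed: E = 5/2 = 2.500.

2.50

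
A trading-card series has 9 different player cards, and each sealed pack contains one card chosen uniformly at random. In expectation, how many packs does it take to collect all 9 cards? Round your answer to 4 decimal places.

25.4607

Split into phases: going from k distinct to k+1 distinct takes on average 9/(9-k) packs.
E[T] = 9/9 + 9/8 + 9/7 + ... + 9/2 + 9/1 = 9·H_{9}.
H_{9} = 2.82897, so E[T] = 25.46071.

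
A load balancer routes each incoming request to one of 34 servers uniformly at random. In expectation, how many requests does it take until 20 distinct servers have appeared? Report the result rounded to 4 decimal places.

Going from k to k+1 distinct takes a geometric number of requests with mean 34/(34-k).
Sum over k = 0,...,19: E = 34/34 + 34/33 + 34/32 + ... + 34/16 + 34/15 = 29.46602.

29.4660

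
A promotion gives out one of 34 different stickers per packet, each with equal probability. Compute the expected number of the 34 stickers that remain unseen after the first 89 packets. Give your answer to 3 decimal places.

2.386

For each sticker, P(unseen after 89) = (33/34)^89 = 0.0702.
By linearity of expectation, E[unseen] = 34·(33/34)^89 = 2.3856.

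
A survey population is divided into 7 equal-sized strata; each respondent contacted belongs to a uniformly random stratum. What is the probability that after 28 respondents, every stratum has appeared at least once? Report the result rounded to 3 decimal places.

Let A_i be the event that stratum i is missing after 28 respondents. By inclusion–exclusion on the A_i,
P(all seen) = Σ_{j=0}^{7} (-1)^j C(7,j)((7-j)/7)^28
= 1.0000 - 0.0935 + 0.0017 - 0.0000 + 0.0000 - 0.0000 + 0.0000 - 0.0000
= 0.9082.

0.908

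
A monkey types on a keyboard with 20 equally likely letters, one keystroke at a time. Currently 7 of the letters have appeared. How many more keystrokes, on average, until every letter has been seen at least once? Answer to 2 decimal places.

63.60

The wait to go from k to k+1 distinct letters is geometric with mean 20/(20-k).
Sum over k = 7,...,19: E = 20/13 + 20/12 + 20/11 + ... + 20/2 + 20/1 = 63.603.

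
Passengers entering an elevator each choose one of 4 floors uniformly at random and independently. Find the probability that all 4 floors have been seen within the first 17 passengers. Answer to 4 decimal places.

By inclusion–exclusion over which floors are missing,
P(all seen) = Σ_{j=0}^{4} (-1)^j C(4,j)((4-j)/4)^17
= 1.00000 - 0.03007 + 0.00005 - 0.00000 + 0.00000
= 0.96998.

0.9700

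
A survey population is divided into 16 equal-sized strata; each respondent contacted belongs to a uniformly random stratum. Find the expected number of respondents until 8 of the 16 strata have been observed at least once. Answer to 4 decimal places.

10.6059

With k distinct strata already seen, the next new one arrives after an expected 16/(16-k) respondents.
Sum over k = 0,...,7: E = 16/16 + 16/15 + 16/14 + ... + 16/10 + 16/9 = 10.60595.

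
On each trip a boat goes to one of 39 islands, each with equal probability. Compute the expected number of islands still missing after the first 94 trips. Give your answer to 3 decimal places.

For each island, P(unseen after 94) = (38/39)^94 = 0.0870.
By linearity of expectation, E[unseen] = 39·(38/39)^94 = 3.3935.

3.394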